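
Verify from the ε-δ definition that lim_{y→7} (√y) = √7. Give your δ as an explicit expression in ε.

δ = min(7, √7·ε)

Suppose ε > 0. We want δ > 0 such that 0 < |y − 7| < δ implies |√y − √7| < ε.
Rationalise: √y − √7 = (y − 7)/(√y + √7), so |√y − √7| = |y − 7|/(√y + √7).
Restrict δ ≤ 7 so that |y − 7| < 7 forces y > 0, and then √y + √7 > √7.
Hence |√y − √7| < |y − 7|/√7, which is < ε once |y − 7| < √7·ε.
Take δ = min(7, √7·ε). If 0 < |y − 7| < δ then y > 0 and |√y − √7| < |y − 7|/√7 < ε.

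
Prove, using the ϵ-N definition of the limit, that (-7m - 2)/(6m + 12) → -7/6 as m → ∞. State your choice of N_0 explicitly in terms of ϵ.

Let ϵ > 0 be given. For m ≥ 1, |(-7m - 2)/(6m + 12) + 7/6| = |72|/(6(6m + 12)) = 72/(6(6m + 12)).
Since 6m + 12 ≥ 6m for m ≥ 1, this is ≤ 72/(6·6m) = 2/m.
So |(-7m - 2)/(6m + 12) + 7/6| < ϵ whenever m > 2/ϵ.
Take N_0 = 2/ϵ. If m > N_0 then |(-7m - 2)/(6m + 12) + 7/6| ≤ 2/m < ϵ.

N_0 = 2/ϵ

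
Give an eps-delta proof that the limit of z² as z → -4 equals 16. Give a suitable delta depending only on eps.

Let eps > 0 be given. We seek delta > 0 with 0 < |z + 4| < delta ⇒ |z² − 16| < eps.
Factor: z² − 16 = (z + 4)(z - 4), so |z² − 16| = |z + 4|·|z - 4|.
Restrict delta ≤ 1. Then |z + 4| < 1 gives |z| < 5, so by the triangle inequality |z - 4| ≤ 5 + 4 = 9.
Hence |z² − 16| ≤ 9|z + 4|, which is < eps once |z + 4| < eps/9.
Take delta = min(1, eps/9). If 0 < |z + 4| < delta then both bounds hold and |z² − 16| ≤ 9|z + 4| < 9·(eps/9) = eps.

delta = min(1, eps/9)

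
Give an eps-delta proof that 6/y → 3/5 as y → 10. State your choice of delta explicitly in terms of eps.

Fix eps > 0. We seek delta > 0 such that 0 < |y − 10| < delta implies |6/y − (3/5)| < eps.
|6/y − (3/5)| = 6·|10 − y|/(10·|y|) = 6|y − 10|/(10|y|).
Require delta ≤ 5 so that |y| > 10 − 5 = 5, hence 10|y| > 50.
Then |6/y − (3/5)| < 6|y − 10|/50, which is < eps when |y − 10| < (25/3)eps.
Take delta = min(5, (25/3)eps). Then 0 < |y − 10| < delta gives both |y − 10| < 5 and |y − 10| < (25/3)eps, so |6/y − (3/5)| < eps.

delta = min(5, (25/3)eps)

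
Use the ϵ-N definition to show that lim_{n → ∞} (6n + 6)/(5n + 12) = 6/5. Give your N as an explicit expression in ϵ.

Let ϵ > 0. For n ≥ 1, |(6n + 6)/(5n + 12) − (6/5)| = |-42|/(5(5n + 12)) = 42/(5(5n + 12)).
Since 5n + 12 ≥ 5n for n ≥ 1, this is ≤ 42/(5·5n) = (42/25)/n.
So |(6n + 6)/(5n + 12) − (6/5)| < ϵ whenever n > (42/25)/ϵ.
Take N = (42/25)/ϵ. If n > N then |(6n + 6)/(5n + 12) − (6/5)| ≤ (42/25)/n < ϵ.

N = (42/25)/ϵ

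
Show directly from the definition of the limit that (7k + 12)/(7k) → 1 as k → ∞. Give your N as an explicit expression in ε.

Suppose ε > 0. For k ≥ 1, |(7k + 12)/(7k) − 1| = |84|/(7(7k)) = 84/(7(7k)).
Since 7k ≥ 7k for k ≥ 1, this is ≤ 84/(7·7k) = (12/7)/k.
So |(7k + 12)/(7k) − 1| < ε whenever k > (12/7)/ε.
Take N = (12/7)/ε. If k > N then |(7k + 12)/(7k) − 1| ≤ (12/7)/k < ε.

N = (12/7)/ε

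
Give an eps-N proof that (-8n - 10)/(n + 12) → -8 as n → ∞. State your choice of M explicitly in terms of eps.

Let eps > 0 be given. For n ≥ 1, |(-8n - 10)/(n + 12) + 8| = |86|/((n + 12)) = 86/((n + 12)).
Since n + 12 ≥ n for n ≥ 1, this is ≤ 86/(n) = 86/n.
So |(-8n - 10)/(n + 12) + 8| < eps whenever n > 86/eps.
Take M = 86/eps. If n > M then |(-8n - 10)/(n + 12) + 8| ≤ 86/n < eps.

M = 86/eps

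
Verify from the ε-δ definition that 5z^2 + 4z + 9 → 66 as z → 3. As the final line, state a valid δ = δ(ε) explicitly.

δ = min(2, ε/44)

Fix ε > 0. We want δ > 0 such that 0 < |z − 3| < δ implies |(5z^2 + 4z + 9) − 66| < ε.
(5z^2 + 4z + 9) − 66 = 5z^2 + 4z - 57 = (z − 3)(5z + 19).
So |(5z^2 + 4z + 9) − 66| = |z − 3|·|5z + 19|.
Require δ ≤ 2. Then |z − 3| < 2 gives |z| < 5, and by the triangle inequality |5z + 19| ≤ 5·5 + 19 = 44.
Hence |(5z^2 + 4z + 9) − 66| ≤ 44|z − 3| < ε provided |z − 3| < ε/44.
Take δ = min(2, ε/44). Then 0 < |z − 3| < δ gives both |z − 3| < 2 and |z − 3| < ε/44, so |(5z^2 + 4z + 9) − 66| < ε.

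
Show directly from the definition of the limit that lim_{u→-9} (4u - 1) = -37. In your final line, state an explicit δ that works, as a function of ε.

δ = ε/4

Fix ε > 0. We need δ > 0 so that 0 < |u + 9| < δ implies |(4u - 1) + 37| < ε.
Since (4u - 1) + 37 = 4(u + 9), we have |(4u - 1) + 37| = 4|u + 9|.
Thus it suffices that |u + 9| < ε/4.
Choosing δ = ε/4 gives |(4u - 1) + 37| = 4|u + 9| < ε whenever |u + 9| < δ.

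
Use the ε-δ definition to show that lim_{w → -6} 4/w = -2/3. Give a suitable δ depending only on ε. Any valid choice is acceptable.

δ = min(3, (9/2)ε)

Let ε > 0 be given. We seek δ > 0 such that 0 < |w + 6| < δ implies |4/w + 2/3| < ε.
|4/w + 2/3| = 4·|-6 − w|/(6·|w|) = 4|w + 6|/(6|w|).
Restrict δ ≤ 3. Then |w + 6| < 3 gives |w| > 3, so 6|w| > 18.
Then |4/w + 2/3| < 4|w + 6|/18, which is < ε when |w + 6| < (9/2)ε.
Take δ = min(3, (9/2)ε). Then 0 < |w + 6| < δ gives both |w + 6| < 3 and |w + 6| < (9/2)ε, so |4/w + 2/3| < ε.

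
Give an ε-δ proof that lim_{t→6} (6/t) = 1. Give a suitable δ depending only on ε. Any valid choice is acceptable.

δ = min(3, 3ε)

Let ε > 0 be given. We seek δ > 0 such that 0 < |t − 6| < δ implies |6/t − 1| < ε.
|6/t − 1| = 6·|6 − t|/(6·|t|) = 6|t − 6|/(6|t|).
Require δ ≤ 3 so that |t| > 6 − 3 = 3, hence 6|t| > 18.
Then |6/t − 1| < 6|t − 6|/18, which is < ε when |t − 6| < 3ε.
Take δ = min(3, 3ε). Then 0 < |t − 6| < δ gives both |t − 6| < 3 and |t − 6| < 3ε, so |6/t − 1| < ε.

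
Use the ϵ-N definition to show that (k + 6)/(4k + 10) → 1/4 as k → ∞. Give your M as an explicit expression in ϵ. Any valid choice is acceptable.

Let ϵ > 0 be given. For k ≥ 1, |(k + 6)/(4k + 10) − (1/4)| = |14|/(4(4k + 10)) = 14/(4(4k + 10)).
Since 4k + 10 ≥ 4k for k ≥ 1, this is ≤ 14/(4·4k) = (7/8)/k.
So |(k + 6)/(4k + 10) − (1/4)| < ϵ whenever k > (7/8)/ϵ.
Take M = (7/8)/ϵ. If k > M then |(k + 6)/(4k + 10) − (1/4)| ≤ (7/8)/k < ϵ.

M = (7/8)/ϵ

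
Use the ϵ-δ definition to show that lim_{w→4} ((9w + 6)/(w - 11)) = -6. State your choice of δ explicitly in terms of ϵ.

δ = min(7/2, (7/30)ϵ)

Let ϵ > 0 be given. We want δ > 0 with 0 < |w − 4| < δ ⇒ |(9w + 6)/(w - 11) + 6| < ϵ.
Combining over a common denominator, (9w + 6)/(w - 11) + 6 = [(9w + 6)·(-7) − 42·(w - 11)] / [(-7)·(w - 11)] = -105(w − 4) / ((-7)(w - 11)).
So |(9w + 6)/(w - 11) + 6| = 105|w − 4| / (7·|w − 11|).
Restrict δ ≤ 7/2. Then |w − 4| < 7/2 gives |w − 11| = |(w − 4) + (-7)| ≥ 7 − 7/2 = 7/2.
Hence |(9w + 6)/(w - 11) + 6| < 105|w − 4|/(7·(7/2)) = (30/7)|w − 4|, which is < ϵ once |w − 4| < (7/30)ϵ.
Take δ = min(7/2, (7/30)ϵ). Then 0 < |w − 4| < δ forces both bounds, so |(9w + 6)/(w - 11) + 6| < ϵ.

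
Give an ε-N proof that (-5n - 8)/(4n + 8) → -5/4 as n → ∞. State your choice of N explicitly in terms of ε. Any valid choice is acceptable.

Let ε > 0. For n ≥ 1, |(-5n - 8)/(4n + 8) + 5/4| = |8|/(4(4n + 8)) = 8/(4(4n + 8)).
Since 4n + 8 ≥ 4n for n ≥ 1, this is ≤ 8/(4·4n) = (1/2)/n.
So |(-5n - 8)/(4n + 8) + 5/4| < ε whenever n > (1/2)/ε.
Take N = (1/2)/ε. If n > N then |(-5n - 8)/(4n + 8) + 5/4| ≤ (1/2)/n < ε.

N = (1/2)/ε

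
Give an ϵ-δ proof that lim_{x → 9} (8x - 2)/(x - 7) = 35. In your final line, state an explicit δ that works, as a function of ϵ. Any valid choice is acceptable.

Let ϵ > 0 be given. We want δ > 0 with 0 < |x − 9| < δ ⇒ |(8x - 2)/(x - 7) − 35| < ϵ.
Combining over a common denominator, (8x - 2)/(x - 7) − 35 = [(8x - 2)·2 − 70·(x - 7)] / [2·(x - 7)] = -54(x − 9) / (2(x - 7)).
So |(8x - 2)/(x - 7) − 35| = 54|x − 9| / (2·|x − 7|).
Require δ ≤ 1, so |x − 7| ≥ |2| − |x − 9| > 2 − 1 = 1.
Hence |(8x - 2)/(x - 7) − 35| < 54|x − 9|/(2·1) = 27|x − 9|, which is < ϵ once |x − 9| < (1/27)ϵ.
Take δ = min(1, (1/27)ϵ). Then 0 < |x − 9| < δ forces both bounds, so |(8x - 2)/(x - 7) − 35| < ϵ.

δ = min(1, (1/27)ϵ)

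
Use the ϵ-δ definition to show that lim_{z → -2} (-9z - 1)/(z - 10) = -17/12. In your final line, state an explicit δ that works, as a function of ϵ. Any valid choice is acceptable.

δ = min(6, (72/91)ϵ)

Let ϵ > 0 be given. We want δ > 0 with 0 < |z + 2| < δ ⇒ |(-9z - 1)/(z - 10) + 17/12| < ϵ.
Combining over a common denominator, (-9z - 1)/(z - 10) + 17/12 = [(-9z - 1)·(-12) − 17·(z - 10)] / [(-12)·(z - 10)] = 91(z + 2) / ((-12)(z - 10)).
So |(-9z - 1)/(z - 10) + 17/12| = 91|z + 2| / (12·|z − 10|).
Require δ ≤ 6, so |z − 10| ≥ |-12| − |z + 2| > 12 − 6 = 6.
Hence |(-9z - 1)/(z - 10) + 17/12| < 91|z + 2|/(12·6) = (91/72)|z + 2|, which is < ϵ once |z + 2| < (72/91)ϵ.
Take δ = min(6, (72/91)ϵ). Then 0 < |z + 2| < δ forces both bounds, so |(-9z - 1)/(z - 10) + 17/12| < ϵ.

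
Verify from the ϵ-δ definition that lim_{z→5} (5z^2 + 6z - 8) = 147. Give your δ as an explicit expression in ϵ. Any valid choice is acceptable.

Let ϵ > 0 be given. We want δ > 0 such that 0 < |z − 5| < δ implies |(5z^2 + 6z - 8) − 147| < ϵ.
(5z^2 + 6z - 8) − 147 = 5z^2 + 6z - 155 = (z − 5)(5z + 31).
So |(5z^2 + 6z - 8) − 147| = |z − 5|·|5z + 31|.
Require δ ≤ 2. Then |z − 5| < 2 gives |z| < 7, and by the triangle inequality |5z + 31| ≤ 5·7 + 31 = 66.
Hence |(5z^2 + 6z - 8) − 147| ≤ 66|z − 5| < ϵ provided |z − 5| < ϵ/66.
Take δ = min(2, ϵ/66). Then 0 < |z − 5| < δ gives both |z − 5| < 2 and |z − 5| < ϵ/66, so |(5z^2 + 6z - 8) − 147| < ϵ.

δ = min(2, ϵ/66)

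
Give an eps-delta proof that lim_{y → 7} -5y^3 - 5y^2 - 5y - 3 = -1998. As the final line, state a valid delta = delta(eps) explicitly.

Let eps > 0. We want delta > 0 such that 0 < |y − 7| < delta implies |(-5y^3 - 5y^2 - 5y - 3) + 1998| < eps.
(-5y^3 - 5y^2 - 5y - 3) + 1998 = -5y^3 - 5y^2 - 5y + 1995 = (y − 7)(-5y^2 - 40y - 285).
So |(-5y^3 - 5y^2 - 5y - 3) + 1998| = |y − 7|·|-5y^2 - 40y - 285|.
Require delta ≤ 1. Then |y − 7| < 1 gives |y| < 8, and by the triangle inequality |-5y^2 - 40y - 285| ≤ 5·8^2 + 40·8 + 285 = 925.
Hence |(-5y^3 - 5y^2 - 5y - 3) + 1998| ≤ 925|y − 7| < eps provided |y − 7| < eps/925.
Choosing delta = min(1, eps/925) ensures both conditions, hence |(-5y^3 - 5y^2 - 5y - 3) + 1998| < eps.

delta = min(1, eps/925)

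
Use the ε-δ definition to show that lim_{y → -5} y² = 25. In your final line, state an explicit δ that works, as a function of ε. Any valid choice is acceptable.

δ = min(1, ε/11)

Fix ε > 0. We seek δ > 0 with 0 < |y + 5| < δ ⇒ |y² − 25| < ε.
Factor: y² − 25 = (y + 5)(y - 5), so |y² − 25| = |y + 5|·|y - 5|.
Restrict δ ≤ 1. Then |y + 5| < 1 gives |y| < 6, so by the triangle inequality |y - 5| ≤ 6 + 5 = 11.
Hence |y² − 25| ≤ 11|y + 5|, which is < ε once |y + 5| < ε/11.
Take δ = min(1, ε/11). If 0 < |y + 5| < δ then both bounds hold and |y² − 25| ≤ 11|y + 5| < 11·(ε/11) = ε.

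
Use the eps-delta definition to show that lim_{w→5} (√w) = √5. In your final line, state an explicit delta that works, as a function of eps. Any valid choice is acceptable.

Suppose eps > 0. We want delta > 0 such that 0 < |w − 5| < delta implies |√w − √5| < eps.
Multiplying by the conjugate, |√w − √5| = |w − 5|/(√w + √5).
Restrict delta ≤ 5 so that |w − 5| < 5 forces w > 0, and then √w + √5 > √5.
Hence |√w − √5| < |w − 5|/√5, which is < eps once |w − 5| < √5·eps.
Take delta = min(5, √5·eps). If 0 < |w − 5| < delta then w > 0 and |√w − √5| < |w − 5|/√5 < eps.

delta = min(5, √5·eps)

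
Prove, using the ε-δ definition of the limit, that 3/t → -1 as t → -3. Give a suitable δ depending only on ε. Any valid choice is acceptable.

Let ε > 0. We seek δ > 0 such that 0 < |t + 3| < δ implies |3/t + 1| < ε.
|3/t + 1| = 3·|-3 − t|/(3·|t|) = 3|t + 3|/(3|t|).
Require δ ≤ 3/2 so that |t| > 3 − 3/2 = 3/2, hence 3|t| > 9/2.
Then |3/t + 1| < 3|t + 3|/(9/2), which is < ε when |t + 3| < (3/2)ε.
Take δ = min(3/2, (3/2)ε). Then 0 < |t + 3| < δ gives both |t + 3| < 3/2 and |t + 3| < (3/2)ε, so |3/t + 1| < ε.

δ = min(3/2, (3/2)ε)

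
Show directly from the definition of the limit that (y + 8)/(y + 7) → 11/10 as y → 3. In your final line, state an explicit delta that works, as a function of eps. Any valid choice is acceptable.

Let eps > 0 be given. We want delta > 0 with 0 < |y − 3| < delta ⇒ |(y + 8)/(y + 7) − (11/10)| < eps.
Combining over a common denominator, (y + 8)/(y + 7) − (11/10) = [(y + 8)·10 − 11·(y + 7)] / [10·(y + 7)] = -1(y − 3) / (10(y + 7)).
So |(y + 8)/(y + 7) − (11/10)| = |y − 3| / (10·|y + 7|).
Require delta ≤ 5, so |y + 7| ≥ |10| − |y − 3| > 10 − 5 = 5.
Hence |(y + 8)/(y + 7) − (11/10)| < |y − 3|/(10·5) = (1/50)|y − 3|, which is < eps once |y − 3| < 50eps.
Take delta = min(5, 50eps). Then 0 < |y − 3| < delta forces both bounds, so |(y + 8)/(y + 7) − (11/10)| < eps.

delta = min(5, 50eps)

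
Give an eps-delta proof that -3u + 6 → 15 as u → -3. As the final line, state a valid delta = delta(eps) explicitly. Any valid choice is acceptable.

Fix eps > 0. We need delta > 0 so that 0 < |u + 3| < delta implies |(-3u + 6) − 15| < eps.
|(-3u + 6) − 15| = |-3u - 9| = 3|u + 3|.
Thus it suffices that |u + 3| < eps/3.
Choosing delta = eps/3 gives |(-3u + 6) − 15| = 3|u + 3| < eps whenever |u + 3| < delta.

delta = eps/3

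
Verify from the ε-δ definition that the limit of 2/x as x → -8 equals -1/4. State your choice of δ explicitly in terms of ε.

Suppose ε > 0. We seek δ > 0 such that 0 < |x + 8| < δ implies |2/x + 1/4| < ε.
|2/x + 1/4| = 2·|-8 − x|/(8·|x|) = 2|x + 8|/(8|x|).
Restrict δ ≤ 4. Then |x + 8| < 4 gives |x| > 4, so 8|x| > 32.
Then |2/x + 1/4| < 2|x + 8|/32, which is < ε when |x + 8| < 16ε.
Take δ = min(4, 16ε). Then 0 < |x + 8| < δ gives both |x + 8| < 4 and |x + 8| < 16ε, so |2/x + 1/4| < ε.

δ = min(4, 16ε)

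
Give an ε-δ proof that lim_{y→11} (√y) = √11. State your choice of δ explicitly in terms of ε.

δ = min(11, √11·ε)

Fix ε > 0. We want δ > 0 such that 0 < |y − 11| < δ implies |√y − √11| < ε.
Rationalise: √y − √11 = (y − 11)/(√y + √11), so |√y − √11| = |y − 11|/(√y + √11).
Restrict δ ≤ 11 so that |y − 11| < 11 forces y > 0, and then √y + √11 > √11.
Hence |√y − √11| < |y − 11|/√11, which is < ε once |y − 11| < √11·ε.
Take δ = min(11, √11·ε). If 0 < |y − 11| < δ then y > 0 and |√y − √11| < |y − 11|/√11 < ε.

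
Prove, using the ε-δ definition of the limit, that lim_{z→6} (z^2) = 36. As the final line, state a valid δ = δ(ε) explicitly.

δ = min(1, ε/13)

Suppose ε > 0. We seek δ > 0 with 0 < |z − 6| < δ ⇒ |z^2 − 36| < ε.
Factor: z^2 − 36 = (z − 6)(z + 6), so |z^2 − 36| = |z − 6|·|z + 6|.
Restrict δ ≤ 1. Then |z − 6| < 1 gives |z| < 7, so by the triangle inequality |z + 6| ≤ 7 + 6 = 13.
Hence |z^2 − 36| ≤ 13|z − 6|, which is < ε once |z − 6| < ε/13.
Take δ = min(1, ε/13). If 0 < |z − 6| < δ then both bounds hold and |z^2 − 36| ≤ 13|z − 6| < 13·(ε/13) = ε.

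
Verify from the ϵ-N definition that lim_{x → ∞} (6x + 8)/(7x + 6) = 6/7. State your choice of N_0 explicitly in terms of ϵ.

N_0 = (20/49)/ϵ

Fix ϵ > 0. We seek N_0 > 0 such that x > N_0 implies |(6x + 8)/(7x + 6) − (6/7)| < ϵ.
(6x + 8)/(7x + 6) − (6/7) = (7(6x + 8) − 6(7x + 6)) / (7(7x + 6)) = 20/(7(7x + 6)).
For x > 0 we have 7x + 6 > 7x, so |(6x + 8)/(7x + 6) − (6/7)| = 20/(7(7x + 6)) < 20/(7·7x) = (20/49)/x.
Thus |(6x + 8)/(7x + 6) − (6/7)| < ϵ whenever x > (20/49)/ϵ.
Take N_0 = (20/49)/ϵ. If x > N_0 then |(6x + 8)/(7x + 6) − (6/7)| < (20/49)/x < ϵ.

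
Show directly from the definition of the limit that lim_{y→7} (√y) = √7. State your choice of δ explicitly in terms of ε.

Let ε > 0. We want δ > 0 such that 0 < |y − 7| < δ implies |√y − √7| < ε.
Multiplying by the conjugate, |√y − √7| = |y − 7|/(√y + √7).
Restrict δ ≤ 7 so that |y − 7| < 7 forces y > 0, and then √y + √7 > √7.
Hence |√y − √7| < |y − 7|/√7, which is < ε once |y − 7| < √7·ε.
Take δ = min(7, √7·ε). If 0 < |y − 7| < δ then y > 0 and |√y − √7| < |y − 7|/√7 < ε.

δ = min(7, √7·ε)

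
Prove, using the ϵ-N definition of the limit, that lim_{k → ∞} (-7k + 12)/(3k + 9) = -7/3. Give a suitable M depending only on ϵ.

M = 11/ϵ

Suppose ϵ > 0. For k ≥ 1, |(-7k + 12)/(3k + 9) + 7/3| = |99|/(3(3k + 9)) = 99/(3(3k + 9)).
Since 3k + 9 ≥ 3k for k ≥ 1, this is ≤ 99/(3·3k) = 11/k.
So |(-7k + 12)/(3k + 9) + 7/3| < ϵ whenever k > 11/ϵ.
Take M = 11/ϵ. If k > M then |(-7k + 12)/(3k + 9) + 7/3| ≤ 11/k < ϵ.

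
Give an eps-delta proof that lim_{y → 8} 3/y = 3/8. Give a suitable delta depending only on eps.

delta = min(4, (32/3)eps)

Let eps > 0. We seek delta > 0 such that 0 < |y − 8| < delta implies |3/y − (3/8)| < eps.
|3/y − (3/8)| = 3·|8 − y|/(8·|y|) = 3|y − 8|/(8|y|).
Require delta ≤ 4 so that |y| > 8 − 4 = 4, hence 8|y| > 32.
Then |3/y − (3/8)| < 3|y − 8|/32, which is < eps when |y − 8| < (32/3)eps.
Take delta = min(4, (32/3)eps). Then 0 < |y − 8| < delta gives both |y − 8| < 4 and |y − 8| < (32/3)eps, so |3/y − (3/8)| < eps.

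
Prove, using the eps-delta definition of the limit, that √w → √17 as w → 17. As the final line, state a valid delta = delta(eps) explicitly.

delta = min(17, √17·eps)

Suppose eps > 0. We want delta > 0 such that 0 < |w − 17| < delta implies |√w − √17| < eps.
Multiplying by the conjugate, |√w − √17| = |w − 17|/(√w + √17).
Restrict delta ≤ 17 so that |w − 17| < 17 forces w > 0, and then √w + √17 > √17.
Hence |√w − √17| < |w − 17|/√17, which is < eps once |w − 17| < √17·eps.
Take delta = min(17, √17·eps). If 0 < |w − 17| < delta then w > 0 and |√w − √17| < |w − 17|/√17 < eps.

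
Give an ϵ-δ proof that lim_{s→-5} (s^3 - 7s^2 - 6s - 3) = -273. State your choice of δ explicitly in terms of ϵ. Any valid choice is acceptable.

Fix ϵ > 0. We want δ > 0 such that 0 < |s + 5| < δ implies |(s^3 - 7s^2 - 6s - 3) + 273| < ϵ.
(s^3 - 7s^2 - 6s - 3) + 273 = s^3 - 7s^2 - 6s + 270 = (s + 5)(s^2 - 12s + 54).
So |(s^3 - 7s^2 - 6s - 3) + 273| = |s + 5|·|s^2 - 12s + 54|.
Assume first that |s + 5| < 1, so |s| < 6. Then |s^2 - 12s + 54| ≤ 6^2 + 12·6 + 54 = 162.
Hence |(s^3 - 7s^2 - 6s - 3) + 273| ≤ 162|s + 5| < ϵ provided |s + 5| < ϵ/162.
Take δ = min(1, ϵ/162). Then 0 < |s + 5| < δ gives both |s + 5| < 1 and |s + 5| < ϵ/162, so |(s^3 - 7s^2 - 6s - 3) + 273| < ϵ.

δ = min(1, ϵ/162)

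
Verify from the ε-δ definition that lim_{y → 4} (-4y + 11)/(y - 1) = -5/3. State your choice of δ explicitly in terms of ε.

δ = min(3/2, (9/14)ε)

Let ε > 0. We want δ > 0 with 0 < |y − 4| < δ ⇒ |(-4y + 11)/(y - 1) + 5/3| < ε.
Combining over a common denominator, (-4y + 11)/(y - 1) + 5/3 = [(-4y + 11)·3 − (-5)·(y - 1)] / [3·(y - 1)] = -7(y − 4) / (3(y - 1)).
So |(-4y + 11)/(y - 1) + 5/3| = 7|y − 4| / (3·|y − 1|).
Restrict δ ≤ 3/2. Then |y − 4| < 3/2 gives |y − 1| = |(y − 4) + 3| ≥ 3 − 3/2 = 3/2.
Hence |(-4y + 11)/(y - 1) + 5/3| < 7|y − 4|/(3·(3/2)) = (14/9)|y − 4|, which is < ε once |y − 4| < (9/14)ε.
Take δ = min(3/2, (9/14)ε). Then 0 < |y − 4| < δ forces both bounds, so |(-4y + 11)/(y - 1) + 5/3| < ε.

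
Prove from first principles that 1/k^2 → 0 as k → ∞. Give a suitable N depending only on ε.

Let ε > 0. For k ≥ 1, |1/k^2 − 0| = 1/k^2.
1/k^2 < ε ⇔ k^2 > 1/ε ⇔ k > (1/ε)^{1/2}.
Take N = (1/ε)^{1/2}. Then k > N implies 1/k^2 < ε.

N = (1/ε)^{1/2}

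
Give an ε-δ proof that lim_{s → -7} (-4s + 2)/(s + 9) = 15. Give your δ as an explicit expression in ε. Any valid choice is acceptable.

Let ε > 0 be given. We want δ > 0 with 0 < |s + 7| < δ ⇒ |(-4s + 2)/(s + 9) − 15| < ε.
Combining over a common denominator, (-4s + 2)/(s + 9) − 15 = [(-4s + 2)·2 − 30·(s + 9)] / [2·(s + 9)] = -38(s + 7) / (2(s + 9)).
So |(-4s + 2)/(s + 9) − 15| = 38|s + 7| / (2·|s + 9|).
Require δ ≤ 1, so |s + 9| ≥ |2| − |s + 7| > 2 − 1 = 1.
Hence |(-4s + 2)/(s + 9) − 15| < 38|s + 7|/(2·1) = 19|s + 7|, which is < ε once |s + 7| < (1/19)ε.
Take δ = min(1, (1/19)ε). Then 0 < |s + 7| < δ forces both bounds, so |(-4s + 2)/(s + 9) − 15| < ε.

δ = min(1, (1/19)ε)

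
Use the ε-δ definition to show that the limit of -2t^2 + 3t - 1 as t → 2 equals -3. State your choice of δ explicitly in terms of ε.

Let ε > 0 be given. We want δ > 0 such that 0 < |t − 2| < δ implies |(-2t^2 + 3t - 1) + 3| < ε.
(-2t^2 + 3t - 1) + 3 = -2t^2 + 3t + 2 = (t − 2)(-2t - 1).
So |(-2t^2 + 3t - 1) + 3| = |t − 2|·|-2t - 1|.
Require δ ≤ 1. Then |t − 2| < 1 gives |t| < 3, and by the triangle inequality |-2t - 1| ≤ 2·3 + 1 = 7.
Hence |(-2t^2 + 3t - 1) + 3| ≤ 7|t − 2| < ε provided |t − 2| < ε/7.
Take δ = min(1, ε/7). Then 0 < |t − 2| < δ gives both |t − 2| < 1 and |t − 2| < ε/7, so |(-2t^2 + 3t - 1) + 3| < ε.

δ = min(1, ε/7)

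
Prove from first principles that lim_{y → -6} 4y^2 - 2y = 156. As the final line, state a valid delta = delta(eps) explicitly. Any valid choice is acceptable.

Let eps > 0. We want delta > 0 such that 0 < |y + 6| < delta implies |(4y^2 - 2y) − 156| < eps.
(4y^2 - 2y) − 156 = 4y^2 - 2y - 156 = (y + 6)(4y - 26).
So |(4y^2 - 2y) − 156| = |y + 6|·|4y - 26|.
Assume first that |y + 6| < 1, so |y| < 7. Then |4y - 26| ≤ 4·7 + 26 = 54.
Hence |(4y^2 - 2y) − 156| ≤ 54|y + 6| < eps provided |y + 6| < eps/54.
Take delta = min(1, eps/54). Then 0 < |y + 6| < delta gives both |y + 6| < 1 and |y + 6| < eps/54, so |(4y^2 - 2y) − 156| < eps.

delta = min(1, eps/54)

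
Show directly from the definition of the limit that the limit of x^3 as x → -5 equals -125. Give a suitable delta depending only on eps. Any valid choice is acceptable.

delta = min(1, eps/91)

Fix eps > 0. We seek delta > 0 with 0 < |x + 5| < delta ⇒ |x^3 + 125| < eps.
Factor: x^3 + 125 = (x + 5)(x^2 - 5x + 25), so |x^3 + 125| = |x + 5|·|x^2 - 5x + 25|.
Restrict delta ≤ 1. Then |x + 5| < 1 gives |x| < 6, so by the triangle inequality |x^2 - 5x + 25| ≤ 6^2 + 5·6 + 25 = 91.
Hence |x^3 + 125| ≤ 91|x + 5|, which is < eps once |x + 5| < eps/91.
Take delta = min(1, eps/91). If 0 < |x + 5| < delta then both bounds hold and |x^3 + 125| ≤ 91|x + 5| < 91·(eps/91) = eps.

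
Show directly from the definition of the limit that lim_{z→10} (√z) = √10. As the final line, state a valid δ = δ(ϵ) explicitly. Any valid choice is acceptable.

δ = min(10, √10·ϵ)

Fix ϵ > 0. We want δ > 0 such that 0 < |z − 10| < δ implies |√z − √10| < ϵ.
Multiplying by the conjugate, |√z − √10| = |z − 10|/(√z + √10).
Restrict δ ≤ 10 so that |z − 10| < 10 forces z > 0, and then √z + √10 > √10.
Hence |√z − √10| < |z − 10|/√10, which is < ϵ once |z − 10| < √10·ϵ.
Take δ = min(10, √10·ϵ). If 0 < |z − 10| < δ then z > 0 and |√z − √10| < |z − 10|/√10 < ϵ.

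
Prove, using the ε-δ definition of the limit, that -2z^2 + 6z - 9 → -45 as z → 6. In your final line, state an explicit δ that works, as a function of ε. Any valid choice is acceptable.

δ = min(2, ε/22)

Let ε > 0 be given. We want δ > 0 such that 0 < |z − 6| < δ implies |(-2z^2 + 6z - 9) + 45| < ε.
(-2z^2 + 6z - 9) + 45 = -2z^2 + 6z + 36 = (z − 6)(-2z - 6).
So |(-2z^2 + 6z - 9) + 45| = |z − 6|·|-2z - 6|.
Require δ ≤ 2. Then |z − 6| < 2 gives |z| < 8, and by the triangle inequality |-2z - 6| ≤ 2·8 + 6 = 22.
Hence |(-2z^2 + 6z - 9) + 45| ≤ 22|z − 6| < ε provided |z − 6| < ε/22.
Choosing δ = min(2, ε/22) ensures both conditions, hence |(-2z^2 + 6z - 9) + 45| < ε.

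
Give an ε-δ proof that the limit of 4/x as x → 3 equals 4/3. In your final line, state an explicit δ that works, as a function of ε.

δ = min(3/2, (9/8)ε)

Suppose ε > 0. We seek δ > 0 such that 0 < |x − 3| < δ implies |4/x − (4/3)| < ε.
|4/x − (4/3)| = 4·|3 − x|/(3·|x|) = 4|x − 3|/(3|x|).
Require δ ≤ 3/2 so that |x| > 3 − 3/2 = 3/2, hence 3|x| > 9/2.
Then |4/x − (4/3)| < 4|x − 3|/(9/2), which is < ε when |x − 3| < (9/8)ε.
Take δ = min(3/2, (9/8)ε). Then 0 < |x − 3| < δ gives both |x − 3| < 3/2 and |x − 3| < (9/8)ε, so |4/x − (4/3)| < ε.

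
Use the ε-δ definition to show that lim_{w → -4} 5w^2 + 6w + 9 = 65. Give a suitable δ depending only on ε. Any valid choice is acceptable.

δ = min(2, ε/44)

Suppose ε > 0. We want δ > 0 such that 0 < |w + 4| < δ implies |(5w^2 + 6w + 9) − 65| < ε.
(5w^2 + 6w + 9) − 65 = 5w^2 + 6w - 56 = (w + 4)(5w - 14).
So |(5w^2 + 6w + 9) − 65| = |w + 4|·|5w - 14|.
Assume first that |w + 4| < 2, so |w| < 6. Then |5w - 14| ≤ 5·6 + 14 = 44.
Hence |(5w^2 + 6w + 9) − 65| ≤ 44|w + 4| < ε provided |w + 4| < ε/44.
Choosing δ = min(2, ε/44) ensures both conditions, hence |(5w^2 + 6w + 9) − 65| < ε.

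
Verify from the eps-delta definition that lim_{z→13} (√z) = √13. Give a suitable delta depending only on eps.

Fix eps > 0. We want delta > 0 such that 0 < |z − 13| < delta implies |√z − √13| < eps.
Rationalise: √z − √13 = (z − 13)/(√z + √13), so |√z − √13| = |z − 13|/(√z + √13).
Restrict delta ≤ 13 so that |z − 13| < 13 forces z > 0, and then √z + √13 > √13.
Hence |√z − √13| < |z − 13|/√13, which is < eps once |z − 13| < √13·eps.
Take delta = min(13, √13·eps). If 0 < |z − 13| < delta then z > 0 and |√z − √13| < |z − 13|/√13 < eps.

delta = min(13, √13·eps)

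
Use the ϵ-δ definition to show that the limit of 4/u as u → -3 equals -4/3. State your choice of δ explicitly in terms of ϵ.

δ = min(3/2, (9/8)ϵ)

Suppose ϵ > 0. We seek δ > 0 such that 0 < |u + 3| < δ implies |4/u + 4/3| < ϵ.
|4/u + 4/3| = 4·|-3 − u|/(3·|u|) = 4|u + 3|/(3|u|).
Restrict δ ≤ 3/2. Then |u + 3| < 3/2 gives |u| > 3/2, so 3|u| > 9/2.
Then |4/u + 4/3| < 4|u + 3|/(9/2), which is < ϵ when |u + 3| < (9/8)ϵ.
Take δ = min(3/2, (9/8)ϵ). Then 0 < |u + 3| < δ gives both |u + 3| < 3/2 and |u + 3| < (9/8)ϵ, so |4/u + 4/3| < ϵ.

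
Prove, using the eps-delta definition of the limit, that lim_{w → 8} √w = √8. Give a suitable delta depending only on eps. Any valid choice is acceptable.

Suppose eps > 0. We want delta > 0 such that 0 < |w − 8| < delta implies |√w − √8| < eps.
Rationalise: √w − √8 = (w − 8)/(√w + √8), so |√w − √8| = |w − 8|/(√w + √8).
Restrict delta ≤ 8 so that |w − 8| < 8 forces w > 0, and then √w + √8 > √8.
Hence |√w − √8| < |w − 8|/√8, which is < eps once |w − 8| < √8·eps.
Take delta = min(8, √8·eps). If 0 < |w − 8| < delta then w > 0 and |√w − √8| < |w − 8|/√8 < eps.

delta = min(8, √8·eps)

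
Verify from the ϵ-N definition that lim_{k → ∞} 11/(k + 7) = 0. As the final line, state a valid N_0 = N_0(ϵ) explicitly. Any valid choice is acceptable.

N_0 = 11/ϵ

Let ϵ > 0. For k ≥ 1, |11/(k + 7) − 0| = 11/(k + 7) ≤ 11/k.
We need 11/k < ϵ, i.e. k > 11/ϵ.
Take N_0 = 11/ϵ. If k > N_0 then |11/(k + 7)| ≤ 11/k < ϵ.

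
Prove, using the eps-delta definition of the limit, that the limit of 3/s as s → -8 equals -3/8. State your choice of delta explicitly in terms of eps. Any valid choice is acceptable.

Fix eps > 0. We seek delta > 0 such that 0 < |s + 8| < delta implies |3/s + 3/8| < eps.
|3/s + 3/8| = 3·|-8 − s|/(8·|s|) = 3|s + 8|/(8|s|).
Restrict delta ≤ 4. Then |s + 8| < 4 gives |s| > 4, so 8|s| > 32.
Then |3/s + 3/8| < 3|s + 8|/32, which is < eps when |s + 8| < (32/3)eps.
Take delta = min(4, (32/3)eps). Then 0 < |s + 8| < delta gives both |s + 8| < 4 and |s + 8| < (32/3)eps, so |3/s + 3/8| < eps.

delta = min(4, (32/3)eps)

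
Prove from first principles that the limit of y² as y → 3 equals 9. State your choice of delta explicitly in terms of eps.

Fix eps > 0. We seek delta > 0 with 0 < |y − 3| < delta ⇒ |y² − 9| < eps.
Factor: y² − 9 = (y − 3)(y + 3), so |y² − 9| = |y − 3|·|y + 3|.
Impose delta ≤ 1 so that |y| < 4; then |y + 3| ≤ 7.
Hence |y² − 9| ≤ 7|y − 3|, which is < eps once |y − 3| < eps/7.
Take delta = min(1, eps/7). If 0 < |y − 3| < delta then both bounds hold and |y² − 9| ≤ 7|y − 3| < 7·(eps/7) = eps.

delta = min(1, eps/7)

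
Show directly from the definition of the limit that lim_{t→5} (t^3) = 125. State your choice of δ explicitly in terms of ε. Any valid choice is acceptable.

Let ε > 0. We seek δ > 0 with 0 < |t − 5| < δ ⇒ |t^3 − 125| < ε.
Factor: t^3 − 125 = (t − 5)(t^2 + 5t + 25), so |t^3 − 125| = |t − 5|·|t^2 + 5t + 25|.
Impose δ ≤ 1 so that |t| < 6; then |t^2 + 5t + 25| ≤ 91.
Hence |t^3 − 125| ≤ 91|t − 5|, which is < ε once |t − 5| < ε/91.
Take δ = min(1, ε/91). If 0 < |t − 5| < δ then both bounds hold and |t^3 − 125| ≤ 91|t − 5| < 91·(ε/91) = ε.

δ = min(1, ε/91)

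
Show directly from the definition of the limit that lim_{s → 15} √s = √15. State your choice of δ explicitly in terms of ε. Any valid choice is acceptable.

Suppose ε > 0. We want δ > 0 such that 0 < |s − 15| < δ implies |√s − √15| < ε.
Multiplying by the conjugate, |√s − √15| = |s − 15|/(√s + √15).
Restrict δ ≤ 15 so that |s − 15| < 15 forces s > 0, and then √s + √15 > √15.
Hence |√s − √15| < |s − 15|/√15, which is < ε once |s − 15| < √15·ε.
Take δ = min(15, √15·ε). If 0 < |s − 15| < δ then s > 0 and |√s − √15| < |s − 15|/√15 < ε.

δ = min(15, √15·ε)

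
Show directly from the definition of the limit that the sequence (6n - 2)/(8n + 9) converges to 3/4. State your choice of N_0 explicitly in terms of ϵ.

Let ϵ > 0 be given. For n ≥ 1, |(6n - 2)/(8n + 9) − (3/4)| = |-70|/(8(8n + 9)) = 70/(8(8n + 9)).
Since 8n + 9 ≥ 8n for n ≥ 1, this is ≤ 70/(8·8n) = (35/32)/n.
So |(6n - 2)/(8n + 9) − (3/4)| < ϵ whenever n > (35/32)/ϵ.
Take N_0 = (35/32)/ϵ. If n > N_0 then |(6n - 2)/(8n + 9) − (3/4)| ≤ (35/32)/n < ϵ.

N_0 = (35/32)/ϵ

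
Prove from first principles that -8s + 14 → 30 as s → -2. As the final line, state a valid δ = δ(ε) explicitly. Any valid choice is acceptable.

Fix ε > 0. We need δ > 0 so that 0 < |s + 2| < δ implies |(-8s + 14) − 30| < ε.
Since (-8s + 14) − 30 = -8(s + 2), we have |(-8s + 14) − 30| = 8|s + 2|.
So 8|s + 2| < ε exactly when |s + 2| < ε/8.
Take δ = ε/8. If 0 < |s + 2| < δ then |(-8s + 14) − 30| = 8|s + 2| < 8·(ε/8) = ε.

δ = ε/8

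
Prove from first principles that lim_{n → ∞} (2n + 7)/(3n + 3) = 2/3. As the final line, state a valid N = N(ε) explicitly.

Let ε > 0 be given. For n ≥ 1, |(2n + 7)/(3n + 3) − (2/3)| = |15|/(3(3n + 3)) = 15/(3(3n + 3)).
Since 3n + 3 ≥ 3n for n ≥ 1, this is ≤ 15/(3·3n) = (5/3)/n.
So |(2n + 7)/(3n + 3) − (2/3)| < ε whenever n > (5/3)/ε.
Take N = (5/3)/ε. If n > N then |(2n + 7)/(3n + 3) − (2/3)| ≤ (5/3)/n < ε.

N = (5/3)/ε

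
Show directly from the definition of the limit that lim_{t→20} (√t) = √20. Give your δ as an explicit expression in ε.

Let ε > 0 be given. We want δ > 0 such that 0 < |t − 20| < δ implies |√t − √20| < ε.
Multiplying by the conjugate, |√t − √20| = |t − 20|/(√t + √20).
Restrict δ ≤ 20 so that |t − 20| < 20 forces t > 0, and then √t + √20 > √20.
Hence |√t − √20| < |t − 20|/√20, which is < ε once |t − 20| < √20·ε.
Take δ = min(20, √20·ε). If 0 < |t − 20| < δ then t > 0 and |√t − √20| < |t − 20|/√20 < ε.

δ = min(20, √20·ε)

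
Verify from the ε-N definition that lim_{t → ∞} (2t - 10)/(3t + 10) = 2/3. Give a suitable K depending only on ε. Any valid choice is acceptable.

K = (50/9)/ε

Let ε > 0 be given. We seek K > 0 such that t > K implies |(2t - 10)/(3t + 10) − (2/3)| < ε.
(2t - 10)/(3t + 10) − (2/3) = (3(2t - 10) − 2(3t + 10)) / (3(3t + 10)) = -50/(3(3t + 10)).
For t > 0 we have 3t + 10 > 3t, so |(2t - 10)/(3t + 10) − (2/3)| = 50/(3(3t + 10)) < 50/(3·3t) = (50/9)/t.
Thus |(2t - 10)/(3t + 10) − (2/3)| < ε whenever t > (50/9)/ε.
Take K = (50/9)/ε. If t > K then |(2t - 10)/(3t + 10) − (2/3)| < (50/9)/t < ε.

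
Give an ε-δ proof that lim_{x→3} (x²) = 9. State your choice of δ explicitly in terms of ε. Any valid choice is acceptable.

Suppose ε > 0. We seek δ > 0 with 0 < |x − 3| < δ ⇒ |x² − 9| < ε.
Factor: x² − 9 = (x − 3)(x + 3), so |x² − 9| = |x − 3|·|x + 3|.
Restrict δ ≤ 1. Then |x − 3| < 1 gives |x| < 4, so by the triangle inequality |x + 3| ≤ 4 + 3 = 7.
Hence |x² − 9| ≤ 7|x − 3|, which is < ε once |x − 3| < ε/7.
Take δ = min(1, ε/7). If 0 < |x − 3| < δ then both bounds hold and |x² − 9| ≤ 7|x − 3| < 7·(ε/7) = ε.

δ = min(1, ε/7)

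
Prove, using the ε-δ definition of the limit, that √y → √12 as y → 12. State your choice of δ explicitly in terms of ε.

δ = min(12, √12·ε)

Let ε > 0. We want δ > 0 such that 0 < |y − 12| < δ implies |√y − √12| < ε.
Multiplying by the conjugate, |√y − √12| = |y − 12|/(√y + √12).
Restrict δ ≤ 12 so that |y − 12| < 12 forces y > 0, and then √y + √12 > √12.
Hence |√y − √12| < |y − 12|/√12, which is < ε once |y − 12| < √12·ε.
Take δ = min(12, √12·ε). If 0 < |y − 12| < δ then y > 0 and |√y − √12| < |y − 12|/√12 < ε.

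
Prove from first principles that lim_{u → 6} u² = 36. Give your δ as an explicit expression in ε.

δ = min(1, ε/13)

Fix ε > 0. We seek δ > 0 with 0 < |u − 6| < δ ⇒ |u² − 36| < ε.
Factor: u² − 36 = (u − 6)(u + 6), so |u² − 36| = |u − 6|·|u + 6|.
Restrict δ ≤ 1. Then |u − 6| < 1 gives |u| < 7, so by the triangle inequality |u + 6| ≤ 7 + 6 = 13.
Hence |u² − 36| ≤ 13|u − 6|, which is < ε once |u − 6| < ε/13.
Take δ = min(1, ε/13). If 0 < |u − 6| < δ then both bounds hold and |u² − 36| ≤ 13|u − 6| < 13·(ε/13) = ε.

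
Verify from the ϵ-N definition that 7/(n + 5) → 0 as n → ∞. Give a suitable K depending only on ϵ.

Suppose ϵ > 0. For n ≥ 1, |7/(n + 5) − 0| = 7/(n + 5) ≤ 7/n.
We need 7/n < ϵ, i.e. n > 7/ϵ.
Take K = 7/ϵ. If n > K then |7/(n + 5)| ≤ 7/n < ϵ.

K = 7/ϵ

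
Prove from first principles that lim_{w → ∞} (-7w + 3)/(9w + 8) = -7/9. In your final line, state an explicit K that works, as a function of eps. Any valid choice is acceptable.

Fix eps > 0. We seek K > 0 such that w > K implies |(-7w + 3)/(9w + 8) + 7/9| < eps.
(-7w + 3)/(9w + 8) + 7/9 = (9(-7w + 3) − (-7)(9w + 8)) / (9(9w + 8)) = 83/(9(9w + 8)).
For w > 0 we have 9w + 8 > 9w, so |(-7w + 3)/(9w + 8) + 7/9| = 83/(9(9w + 8)) < 83/(9·9w) = (83/81)/w.
Thus |(-7w + 3)/(9w + 8) + 7/9| < eps whenever w > (83/81)/eps.
Take K = (83/81)/eps. If w > K then |(-7w + 3)/(9w + 8) + 7/9| < (83/81)/w < eps.

K = (83/81)/eps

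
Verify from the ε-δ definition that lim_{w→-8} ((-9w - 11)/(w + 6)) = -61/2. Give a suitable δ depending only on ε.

Fix ε > 0. We want δ > 0 with 0 < |w + 8| < δ ⇒ |(-9w - 11)/(w + 6) + 61/2| < ε.
Combining over a common denominator, (-9w - 11)/(w + 6) + 61/2 = [(-9w - 11)·(-2) − 61·(w + 6)] / [(-2)·(w + 6)] = -43(w + 8) / ((-2)(w + 6)).
So |(-9w - 11)/(w + 6) + 61/2| = 43|w + 8| / (2·|w + 6|).
Require δ ≤ 1, so |w + 6| ≥ |-2| − |w + 8| > 2 − 1 = 1.
Hence |(-9w - 11)/(w + 6) + 61/2| < 43|w + 8|/(2·1) = (43/2)|w + 8|, which is < ε once |w + 8| < (2/43)ε.
Take δ = min(1, (2/43)ε). Then 0 < |w + 8| < δ forces both bounds, so |(-9w - 11)/(w + 6) + 61/2| < ε.

δ = min(1, (2/43)ε)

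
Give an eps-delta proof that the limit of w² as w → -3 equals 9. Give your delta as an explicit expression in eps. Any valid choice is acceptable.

delta = min(1, eps/7)

Let eps > 0 be given. We seek delta > 0 with 0 < |w + 3| < delta ⇒ |w² − 9| < eps.
Factor: w² − 9 = (w + 3)(w - 3), so |w² − 9| = |w + 3|·|w - 3|.
Restrict delta ≤ 1. Then |w + 3| < 1 gives |w| < 4, so by the triangle inequality |w - 3| ≤ 4 + 3 = 7.
Hence |w² − 9| ≤ 7|w + 3|, which is < eps once |w + 3| < eps/7.
Take delta = min(1, eps/7). If 0 < |w + 3| < delta then both bounds hold and |w² − 9| ≤ 7|w + 3| < 7·(eps/7) = eps.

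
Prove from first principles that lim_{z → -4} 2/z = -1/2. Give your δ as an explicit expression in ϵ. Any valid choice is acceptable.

δ = min(2, 4ϵ)

Let ϵ > 0. We seek δ > 0 such that 0 < |z + 4| < δ implies |2/z + 1/2| < ϵ.
|2/z + 1/2| = 2·|-4 − z|/(4·|z|) = 2|z + 4|/(4|z|).
Require δ ≤ 2 so that |z| > 4 − 2 = 2, hence 4|z| > 8.
Then |2/z + 1/2| < 2|z + 4|/8, which is < ϵ when |z + 4| < 4ϵ.
Take δ = min(2, 4ϵ). Then 0 < |z + 4| < δ gives both |z + 4| < 2 and |z + 4| < 4ϵ, so |2/z + 1/2| < ϵ.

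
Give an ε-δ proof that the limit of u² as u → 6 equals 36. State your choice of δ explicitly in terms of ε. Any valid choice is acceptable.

δ = min(2, ε/14)

Suppose ε > 0. We seek δ > 0 with 0 < |u − 6| < δ ⇒ |u² − 36| < ε.
Factor: u² − 36 = (u − 6)(u + 6), so |u² − 36| = |u − 6|·|u + 6|.
Impose δ ≤ 2 so that |u| < 8; then |u + 6| ≤ 14.
Hence |u² − 36| ≤ 14|u − 6|, which is < ε once |u − 6| < ε/14.
Take δ = min(2, ε/14). If 0 < |u − 6| < δ then both bounds hold and |u² − 36| ≤ 14|u − 6| < 14·(ε/14) = ε.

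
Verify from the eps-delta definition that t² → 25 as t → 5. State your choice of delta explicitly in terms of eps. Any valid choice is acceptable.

delta = min(2, eps/12)

Let eps > 0 be given. We seek delta > 0 with 0 < |t − 5| < delta ⇒ |t² − 25| < eps.
Factor: t² − 25 = (t − 5)(t + 5), so |t² − 25| = |t − 5|·|t + 5|.
Restrict delta ≤ 2. Then |t − 5| < 2 gives |t| < 7, so by the triangle inequality |t + 5| ≤ 7 + 5 = 12.
Hence |t² − 25| ≤ 12|t − 5|, which is < eps once |t − 5| < eps/12.
Take delta = min(2, eps/12). If 0 < |t − 5| < delta then both bounds hold and |t² − 25| ≤ 12|t − 5| < 12·(eps/12) = eps.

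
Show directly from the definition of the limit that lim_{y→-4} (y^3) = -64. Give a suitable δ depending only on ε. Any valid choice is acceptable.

Suppose ε > 0. We seek δ > 0 with 0 < |y + 4| < δ ⇒ |y^3 + 64| < ε.
Factor: y^3 + 64 = (y + 4)(y^2 - 4y + 16), so |y^3 + 64| = |y + 4|·|y^2 - 4y + 16|.
Restrict δ ≤ 2. Then |y + 4| < 2 gives |y| < 6, so by the triangle inequality |y^2 - 4y + 16| ≤ 6^2 + 4·6 + 16 = 76.
Hence |y^3 + 64| ≤ 76|y + 4|, which is < ε once |y + 4| < ε/76.
Take δ = min(2, ε/76). If 0 < |y + 4| < δ then both bounds hold and |y^3 + 64| ≤ 76|y + 4| < 76·(ε/76) = ε.

δ = min(2, ε/76)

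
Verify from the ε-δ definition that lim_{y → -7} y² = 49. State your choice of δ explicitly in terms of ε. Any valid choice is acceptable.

Let ε > 0 be given. We seek δ > 0 with 0 < |y + 7| < δ ⇒ |y² − 49| < ε.
Factor: y² − 49 = (y + 7)(y - 7), so |y² − 49| = |y + 7|·|y - 7|.
Restrict δ ≤ 1. Then |y + 7| < 1 gives |y| < 8, so by the triangle inequality |y - 7| ≤ 8 + 7 = 15.
Hence |y² − 49| ≤ 15|y + 7|, which is < ε once |y + 7| < ε/15.
Take δ = min(1, ε/15). If 0 < |y + 7| < δ then both bounds hold and |y² − 49| ≤ 15|y + 7| < 15·(ε/15) = ε.

δ = min(1, ε/15)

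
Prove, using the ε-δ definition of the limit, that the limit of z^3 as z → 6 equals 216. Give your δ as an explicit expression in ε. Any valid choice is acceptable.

δ = min(1, ε/127)

Suppose ε > 0. We seek δ > 0 with 0 < |z − 6| < δ ⇒ |z^3 − 216| < ε.
Factor: z^3 − 216 = (z − 6)(z^2 + 6z + 36), so |z^3 − 216| = |z − 6|·|z^2 + 6z + 36|.
Restrict δ ≤ 1. Then |z − 6| < 1 gives |z| < 7, so by the triangle inequality |z^2 + 6z + 36| ≤ 7^2 + 6·7 + 36 = 127.
Hence |z^3 − 216| ≤ 127|z − 6|, which is < ε once |z − 6| < ε/127.
Take δ = min(1, ε/127). If 0 < |z − 6| < δ then both bounds hold and |z^3 − 216| ≤ 127|z − 6| < 127·(ε/127) = ε.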